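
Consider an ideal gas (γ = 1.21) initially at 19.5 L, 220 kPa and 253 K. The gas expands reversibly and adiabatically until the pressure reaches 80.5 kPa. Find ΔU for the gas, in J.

-3270 J

n = P₁V₁/(RT₁) = 220×19.5/(8.314×253) = 2.04 mol.
Adiabatic: T₂/T₁ = (P₂/P₁)^((γ−1)/γ) ⇒ T₂ = 253×(0.366)^0.174 = 212 K; V₂ = 44.8 L.
For an ideal gas ΔU = nCvΔT with Cv = R/(γ−1) = 39.6 J/(mol·K).
ΔU = 2.04×39.6×(212−253) = -3270 J.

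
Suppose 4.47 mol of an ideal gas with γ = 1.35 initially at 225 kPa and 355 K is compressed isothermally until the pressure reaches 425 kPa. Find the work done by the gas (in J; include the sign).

-8390 J

V₁ = nRT₁/P₁ = 4.47×8.314×355/225 = 58.6 L.
Isothermal: T stays 355 K; PV = const ⇒ V₂ = 31.0 L, P₂ = 425 kPa.
W = nRT ln(V₂/V₁) = 4.47×8.314×355×ln(0.529) = -8390 J.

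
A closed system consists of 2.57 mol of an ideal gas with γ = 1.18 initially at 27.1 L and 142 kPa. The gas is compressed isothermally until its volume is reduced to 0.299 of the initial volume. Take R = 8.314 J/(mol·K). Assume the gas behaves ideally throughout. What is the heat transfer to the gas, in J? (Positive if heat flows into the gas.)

-4650 J

T₁ = P₁V₁/(nR) = 142×27.1/(2.57×8.314) = 180 K.
Isothermal: T stays 180 K; PV = const ⇒ V₂ = 8.10 L, P₂ = 475 kPa.
ΔU = 0 (ideal gas, T constant).
W = nRT ln(V₂/V₁) = 2.57×8.314×180×ln(0.299) = -4650 J.
Q = ΔU + W = -4650 J.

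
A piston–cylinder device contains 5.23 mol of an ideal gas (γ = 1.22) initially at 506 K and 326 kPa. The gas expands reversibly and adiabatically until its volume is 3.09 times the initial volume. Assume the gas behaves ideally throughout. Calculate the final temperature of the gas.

395 K

V₁ = nRT₁/P₁ = 5.23×8.314×506/326 = 67.5 L.
Adiabatic: TV^(γ−1) = const ⇒ T₂ = 506×(0.324)^0.220 = 395 K; PV^γ = const ⇒ P₂ = 82.3 kPa.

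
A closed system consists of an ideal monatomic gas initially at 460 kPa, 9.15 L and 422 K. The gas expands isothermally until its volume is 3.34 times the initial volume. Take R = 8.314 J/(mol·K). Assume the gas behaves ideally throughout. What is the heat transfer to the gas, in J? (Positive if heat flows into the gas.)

5080 J

n = P₁V₁/(RT₁) = 460×9.15/(8.314×422) = 1.20 mol.
Isothermal: T stays 422 K; PV = const ⇒ V₂ = 30.6 L, P₂ = 138 kPa.
ΔU = 0 (ideal gas, T constant).
W = nRT ln(V₂/V₁) = 1.20×8.314×422×ln(3.34) = 5080 J.
Q = ΔU + W = 5080 J.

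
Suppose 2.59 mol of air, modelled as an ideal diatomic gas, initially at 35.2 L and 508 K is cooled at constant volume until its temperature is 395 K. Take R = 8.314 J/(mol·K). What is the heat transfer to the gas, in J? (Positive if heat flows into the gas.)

P₁ = nRT₁/V₁ = 2.59×8.314×508/35.2 = 311 kPa.
Isochoric: V stays 35.2 L; P/T = const ⇒ T₂ = 395 K, P₂ = 242 kPa.
W = 0 (no volume change).
ΔU = nCvΔT = 2.59×20.8×(395−508) = -6080 J.
Q = ΔU = -6080 J.

-6080 J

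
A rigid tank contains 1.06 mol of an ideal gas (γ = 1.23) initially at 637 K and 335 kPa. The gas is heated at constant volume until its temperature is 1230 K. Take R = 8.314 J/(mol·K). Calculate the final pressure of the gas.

V₁ = nRT₁/P₁ = 1.06×8.314×637/335 = 16.8 L.
Isochoric: V stays 16.8 L; P/T = const ⇒ T₂ = 1230 K, P₂ = 647 kPa.

647 kPa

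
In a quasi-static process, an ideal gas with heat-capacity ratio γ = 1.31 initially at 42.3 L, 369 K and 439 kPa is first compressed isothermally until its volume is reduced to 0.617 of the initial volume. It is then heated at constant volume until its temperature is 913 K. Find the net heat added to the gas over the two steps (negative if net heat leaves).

n = P₁V₁/(RT₁) = 439×42.3/(8.314×369) = 6.05 mol.
Step 1 — Isothermal: T stays 369 K; PV = const ⇒ V₂ = 26.1 L, P₂ = 712 kPa.
ΔU = 0 (ideal gas, T constant).
W = nRT ln(V₂/V₁) = 6.05×8.314×369×ln(0.617) = -8970 J.
Q = ΔU + W = -8970 J.
State after step 1: P = 712 kPa, V = 26.1 L, T = 369 K.
Step 2 — Isochoric: V stays 26.1 L; P/T = const ⇒ T₂ = 913 K, P₂ = 1760 kPa.
W = 0 (no volume change).
ΔU = nCvΔT = 6.05×26.8×(913−369) = 88300 J.
Q = ΔU = 88300 J.
Net over both steps: W = -8970 J, Q = 79300 J, ΔU = 88300 J.

79300 J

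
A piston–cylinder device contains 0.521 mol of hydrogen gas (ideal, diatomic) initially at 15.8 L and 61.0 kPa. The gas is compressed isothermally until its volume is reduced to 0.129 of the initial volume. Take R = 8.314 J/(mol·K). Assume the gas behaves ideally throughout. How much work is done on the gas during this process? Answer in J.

1970 J

T₁ = P₁V₁/(nR) = 61.0×15.8/(0.521×8.314) = 223 K.
Isothermal: T stays 223 K; PV = const ⇒ V₂ = 2.04 L, P₂ = 473 kPa.
W = nRT ln(V₂/V₁) = 0.521×8.314×223×ln(0.129) = -1970 J.
Work done on the gas = −W_by = 1970 J.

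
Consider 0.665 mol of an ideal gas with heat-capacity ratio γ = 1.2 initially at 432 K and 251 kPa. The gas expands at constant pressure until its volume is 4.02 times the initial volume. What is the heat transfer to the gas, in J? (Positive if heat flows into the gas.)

V₁ = nRT₁/P₁ = 0.665×8.314×432/251 = 9.52 L.
Isobaric: P stays 251 kPa; V/T = const ⇒ T₂ = 1740 K, V₂ = 38.3 L.
W = PΔV = 251×(38.3−9.52) kPa·L = 7210 J.
ΔU = nCvΔT = 0.665×41.6×(1740−432) = 36100 J.
Q = ΔU + W = nCpΔT = 43300 J.

43300 J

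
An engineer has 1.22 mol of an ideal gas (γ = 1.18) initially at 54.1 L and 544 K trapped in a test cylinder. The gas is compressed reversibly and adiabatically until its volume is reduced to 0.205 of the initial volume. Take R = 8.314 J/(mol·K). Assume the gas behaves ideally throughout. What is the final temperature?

724 K

P₁ = nRT₁/V₁ = 1.22×8.314×544/54.1 = 102 kPa.
Adiabatic: TV^(γ−1) = const ⇒ T₂ = 544×(4.88)^0.180 = 724 K; PV^γ = const ⇒ P₂ = 662 kPa.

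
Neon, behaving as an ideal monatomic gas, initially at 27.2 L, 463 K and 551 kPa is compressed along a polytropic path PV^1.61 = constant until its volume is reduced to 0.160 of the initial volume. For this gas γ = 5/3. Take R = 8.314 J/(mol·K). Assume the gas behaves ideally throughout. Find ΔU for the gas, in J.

n = P₁V₁/(RT₁) = 551×27.2/(8.314×463) = 3.89 mol.
Polytropic n=1.61: T₂ = T₁(V₁/V₂)^(n−1) = 463×(6.25)^0.61 = 1420 K; P₂ = P₁(V₁/V₂)^n = 10500 kPa.
For an ideal gas ΔU = nCvΔT with Cv = (3/2)R = 12.5 J/(mol·K).
ΔU = 3.89×12.5×(1420−463) = 46300 J.

46300 J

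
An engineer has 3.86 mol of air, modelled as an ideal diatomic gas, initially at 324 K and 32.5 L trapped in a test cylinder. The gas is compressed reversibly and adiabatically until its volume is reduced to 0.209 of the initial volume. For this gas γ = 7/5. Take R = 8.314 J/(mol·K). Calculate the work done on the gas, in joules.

22600 J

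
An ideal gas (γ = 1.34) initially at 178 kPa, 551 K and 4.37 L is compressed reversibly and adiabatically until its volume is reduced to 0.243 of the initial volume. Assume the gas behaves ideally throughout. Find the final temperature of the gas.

891 K

Adiabatic: TV^(γ−1) = const ⇒ T₂ = 551×(4.12)^0.340 = 891 K; PV^γ = const ⇒ P₂ = 1180 kPa.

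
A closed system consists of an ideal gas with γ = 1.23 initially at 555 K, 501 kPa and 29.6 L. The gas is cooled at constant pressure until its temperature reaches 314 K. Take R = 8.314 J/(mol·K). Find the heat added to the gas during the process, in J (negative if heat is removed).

n = P₁V₁/(RT₁) = 501×29.6/(8.314×555) = 3.21 mol.
Isobaric: P stays 501 kPa; V/T = const ⇒ T₂ = 314 K, V₂ = 16.7 L.
W = PΔV = 501×(16.7−29.6) kPa·L = -6440 J.
ΔU = nCvΔT = 3.21×36.1×(314−555) = -28000 J.
Q = ΔU + W = nCpΔT = -34400 J.

-34400 J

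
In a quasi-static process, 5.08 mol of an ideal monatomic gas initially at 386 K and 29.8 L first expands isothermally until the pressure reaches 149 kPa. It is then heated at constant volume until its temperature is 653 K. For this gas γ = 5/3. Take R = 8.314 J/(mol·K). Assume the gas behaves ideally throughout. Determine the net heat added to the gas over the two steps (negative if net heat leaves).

38100 J

P₁ = nRT₁/V₁ = 5.08×8.314×386/29.8 = 547 kPa.
Step 1 — Isothermal: T stays 386 K; PV = const ⇒ V₂ = 109 L, P₂ = 149 kPa.
ΔU = 0 (ideal gas, T constant).
W = nRT ln(V₂/V₁) = 5.08×8.314×386×ln(3.67) = 21200 J.
Q = ΔU + W = 21200 J.
State after step 1: P = 149 kPa, V = 109 L, T = 386 K.
Step 2 — Isochoric: V stays 109 L; P/T = const ⇒ T₂ = 653 K, P₂ = 252 kPa.
W = 0 (no volume change).
ΔU = nCvΔT = 5.08×12.5×(653−386) = 16900 J.
Q = ΔU = 16900 J.
Net over both steps: W = 21200 J, Q = 38100 J, ΔU = 16900 J.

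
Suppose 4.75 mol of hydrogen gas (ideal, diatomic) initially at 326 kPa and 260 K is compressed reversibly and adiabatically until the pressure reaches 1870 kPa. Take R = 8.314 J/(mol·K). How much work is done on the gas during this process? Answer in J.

16600 J

V₁ = nRT₁/P₁ = 4.75×8.314×260/326 = 31.5 L.
Adiabatic: T₂/T₁ = (P₂/P₁)^((γ−1)/γ) ⇒ T₂ = 260×(5.74)^0.286 = 428 K; V₂ = 9.04 L.
ΔU = nCvΔT = 4.75×20.8×(428−260) = 16600 J.
Q = 0 for an adiabatic process, so W = −ΔU = -16600 J.
Work done on the gas = −W_by = 16600 J.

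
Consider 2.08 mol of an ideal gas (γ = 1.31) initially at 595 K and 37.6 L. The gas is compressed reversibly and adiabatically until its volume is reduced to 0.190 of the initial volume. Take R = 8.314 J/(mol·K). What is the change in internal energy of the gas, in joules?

22300 J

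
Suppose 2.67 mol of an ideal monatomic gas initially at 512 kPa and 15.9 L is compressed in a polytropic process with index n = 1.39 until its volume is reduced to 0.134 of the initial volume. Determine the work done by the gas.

T₁ = P₁V₁/(nR) = 512×15.9/(2.67×8.314) = 367 K.
Polytropic n=1.39: T₂ = T₁(V₁/V₂)^(n−1) = 367×(7.46)^0.39 = 803 K; P₂ = P₁(V₁/V₂)^n = 8370 kPa.
W = (P₁V₁−P₂V₂)/(n−1) = (512×15.9−8370×2.13)/0.39 = -24800 J.

-24800 J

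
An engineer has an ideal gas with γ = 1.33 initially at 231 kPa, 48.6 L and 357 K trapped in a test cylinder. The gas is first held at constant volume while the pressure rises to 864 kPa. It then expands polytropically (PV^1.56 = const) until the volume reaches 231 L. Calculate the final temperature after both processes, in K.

n = P₁V₁/(RT₁) = 231×48.6/(8.314×357) = 3.78 mol.
Step 1 — Isochoric: V stays 48.6 L; P/T = const ⇒ T₂ = 1340 K, P₂ = 864 kPa.
W = 0 (no volume change).
ΔU = nCvΔT = 3.78×25.2×(1340−357) = 93200 J.
Q = ΔU = 93200 J.
State after step 1: P = 864 kPa, V = 48.6 L, T = 1340 K.
Step 2 — Polytropic n=1.56: T₂ = T₁(V₁/V₂)^(n−1) = 1340×(0.210)^0.56 = 558 K; P₂ = P₁(V₁/V₂)^n = 75.9 kPa.
W = (P₁V₁−P₂V₂)/(n−1) = (864×48.6−75.9×231)/0.56 = 43700 J.
ΔU = nCvΔT = 3.78×25.2×(558−1340) = -74100 J.
Q = ΔU + W = -30400 J.
Net over both steps: W = 43700 J, Q = 62800 J, ΔU = 19100 J.

558 K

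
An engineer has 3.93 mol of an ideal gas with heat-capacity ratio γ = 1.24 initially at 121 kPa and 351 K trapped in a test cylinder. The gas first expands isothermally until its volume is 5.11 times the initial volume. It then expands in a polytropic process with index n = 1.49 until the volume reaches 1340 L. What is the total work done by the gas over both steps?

V₁ = nRT₁/P₁ = 3.93×8.314×351/121 = 94.8 L.
Step 1 — Isothermal: T stays 351 K; PV = const ⇒ V₂ = 484 L, P₂ = 23.7 kPa.
ΔU = 0 (ideal gas, T constant).
W = nRT ln(V₂/V₁) = 3.93×8.314×351×ln(5.11) = 18700 J.
Q = ΔU + W = 18700 J.
State after step 1: P = 23.7 kPa, V = 484 L, T = 351 K.
Step 2 — Polytropic n=1.49: T₂ = T₁(V₁/V₂)^(n−1) = 351×(0.361)^0.49 = 213 K; P₂ = P₁(V₁/V₂)^n = 5.20 kPa.
W = (P₁V₁−P₂V₂)/(n−1) = (23.7×484−5.20×1340)/0.49 = 9190 J.
ΔU = nCvΔT = 3.93×34.6×(213−351) = -18800 J.
Q = ΔU + W = -9570 J.
Net over both steps: W = 27900 J, Q = 9130 J, ΔU = -18800 J.

27900 J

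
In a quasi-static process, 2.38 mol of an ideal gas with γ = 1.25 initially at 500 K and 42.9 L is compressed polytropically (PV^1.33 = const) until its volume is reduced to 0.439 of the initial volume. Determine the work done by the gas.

-9360 J

P₁ = nRT₁/V₁ = 2.38×8.314×500/42.9 = 231 kPa.
Polytropic n=1.33: T₂ = T₁(V₁/V₂)^(n−1) = 500×(2.28)^0.33 = 656 K; P₂ = P₁(V₁/V₂)^n = 689 kPa.
W = (P₁V₁−P₂V₂)/(n−1) = (231×42.9−689×18.8)/0.33 = -9360 J.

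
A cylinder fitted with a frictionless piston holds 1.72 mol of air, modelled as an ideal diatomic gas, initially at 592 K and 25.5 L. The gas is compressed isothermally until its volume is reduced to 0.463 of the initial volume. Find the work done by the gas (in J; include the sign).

P₁ = nRT₁/V₁ = 1.72×8.314×592/25.5 = 332 kPa.
Isothermal: T stays 592 K; PV = const ⇒ V₂ = 11.8 L, P₂ = 717 kPa.
W = nRT ln(V₂/V₁) = 1.72×8.314×592×ln(0.463) = -6520 J.

-6520 J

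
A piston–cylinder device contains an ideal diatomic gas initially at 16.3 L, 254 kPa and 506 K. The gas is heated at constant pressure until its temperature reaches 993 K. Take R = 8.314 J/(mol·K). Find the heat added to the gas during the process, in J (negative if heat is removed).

13900 J

n = P₁V₁/(RT₁) = 254×16.3/(8.314×506) = 0.984 mol.
Isobaric: P stays 254 kPa; V/T = const ⇒ T₂ = 993 K, V₂ = 32.0 L.
W = PΔV = 254×(32.0−16.3) kPa·L = 3980 J.
ΔU = nCvΔT = 0.984×20.8×(993−506) = 9960 J.
Q = ΔU + W = nCpΔT = 13900 J.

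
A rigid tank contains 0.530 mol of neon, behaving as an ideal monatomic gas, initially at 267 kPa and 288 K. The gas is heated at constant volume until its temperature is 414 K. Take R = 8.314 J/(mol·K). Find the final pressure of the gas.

V₁ = nRT₁/P₁ = 0.530×8.314×288/267 = 4.75 L.
Isochoric: V stays 4.75 L; P/T = const ⇒ T₂ = 414 K, P₂ = 384 kPa.

384 kPa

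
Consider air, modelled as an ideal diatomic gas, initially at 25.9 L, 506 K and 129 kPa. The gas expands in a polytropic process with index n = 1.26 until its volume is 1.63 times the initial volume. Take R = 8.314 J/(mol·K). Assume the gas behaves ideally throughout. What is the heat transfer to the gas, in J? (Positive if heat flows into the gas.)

537 J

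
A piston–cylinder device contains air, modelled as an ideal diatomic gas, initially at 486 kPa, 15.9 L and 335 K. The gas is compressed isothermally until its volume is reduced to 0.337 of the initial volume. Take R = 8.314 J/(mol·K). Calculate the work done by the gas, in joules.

-8400 J

n = P₁V₁/(RT₁) = 486×15.9/(8.314×335) = 2.77 mol.
Isothermal: T stays 335 K; PV = const ⇒ V₂ = 5.36 L, P₂ = 1440 kPa.
W = nRT ln(V₂/V₁) = 2.77×8.314×335×ln(0.337) = -8400 J.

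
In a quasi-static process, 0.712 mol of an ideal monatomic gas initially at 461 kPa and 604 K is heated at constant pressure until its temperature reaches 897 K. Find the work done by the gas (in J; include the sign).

V₁ = nRT₁/P₁ = 0.712×8.314×604/461 = 7.76 L.
Isobaric: P stays 461 kPa; V/T = const ⇒ T₂ = 897 K, V₂ = 11.5 L.
W = PΔV = 461×(11.5−7.76) kPa·L = 1730 J.

1730 J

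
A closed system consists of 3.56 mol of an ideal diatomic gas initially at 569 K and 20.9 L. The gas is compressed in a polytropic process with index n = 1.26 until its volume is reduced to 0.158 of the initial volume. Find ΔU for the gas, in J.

P₁ = nRT₁/V₁ = 3.56×8.314×569/20.9 = 806 kPa.
Polytropic n=1.26: T₂ = T₁(V₁/V₂)^(n−1) = 569×(6.33)^0.26 = 919 K; P₂ = P₁(V₁/V₂)^n = 8240 kPa.
For an ideal gas ΔU = nCvΔT with Cv = (5/2)R = 20.8 J/(mol·K).
ΔU = 3.56×20.8×(919−569) = 25900 J.

25900 J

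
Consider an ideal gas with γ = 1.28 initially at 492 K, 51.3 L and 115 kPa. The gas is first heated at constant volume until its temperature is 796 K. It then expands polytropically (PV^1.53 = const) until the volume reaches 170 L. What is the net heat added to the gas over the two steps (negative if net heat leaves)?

5460 J

n = P₁V₁/(RT₁) = 115×51.3/(8.314×492) = 1.44 mol.
Step 1 — Isochoric: V stays 51.3 L; P/T = const ⇒ T₂ = 796 K, P₂ = 186 kPa.
W = 0 (no volume change).
ΔU = nCvΔT = 1.44×29.7×(796−492) = 13000 J.
Q = ΔU = 13000 J.
State after step 1: P = 186 kPa, V = 51.3 L, T = 796 K.
Step 2 — Polytropic n=1.53: T₂ = T₁(V₁/V₂)^(n−1) = 796×(0.302)^0.53 = 422 K; P₂ = P₁(V₁/V₂)^n = 29.8 kPa.
W = (P₁V₁−P₂V₂)/(n−1) = (186×51.3−29.8×170)/0.53 = 8470 J.
ΔU = nCvΔT = 1.44×29.7×(422−796) = -16000 J.
Q = ΔU + W = -7560 J.
Net over both steps: W = 8470 J, Q = 5460 J, ΔU = -3000 J.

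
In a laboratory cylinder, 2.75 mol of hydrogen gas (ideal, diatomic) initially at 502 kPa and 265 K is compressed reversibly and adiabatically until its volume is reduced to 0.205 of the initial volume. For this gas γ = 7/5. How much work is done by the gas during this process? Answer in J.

-13400 J

V₁ = nRT₁/P₁ = 2.75×8.314×265/502 = 12.1 L.
Adiabatic: TV^(γ−1) = const ⇒ T₂ = 265×(4.88)^0.400 = 500 K; PV^γ = const ⇒ P₂ = 4620 kPa.
ΔU = nCvΔT = 2.75×20.8×(500−265) = 13400 J.
Q = 0 for an adiabatic process, so W = −ΔU = -13400 J.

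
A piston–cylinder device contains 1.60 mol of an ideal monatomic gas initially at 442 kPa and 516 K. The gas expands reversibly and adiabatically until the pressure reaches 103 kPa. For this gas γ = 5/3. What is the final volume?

37.2 L

V₁ = nRT₁/P₁ = 1.60×8.314×516/442 = 15.5 L.
Adiabatic: T₂/T₁ = (P₂/P₁)^((γ−1)/γ) ⇒ T₂ = 516×(0.233)^0.400 = 288 K; V₂ = 37.2 L.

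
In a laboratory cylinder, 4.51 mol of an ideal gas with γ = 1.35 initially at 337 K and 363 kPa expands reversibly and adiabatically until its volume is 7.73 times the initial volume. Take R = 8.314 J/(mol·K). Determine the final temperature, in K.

165 K

V₁ = nRT₁/P₁ = 4.51×8.314×337/363 = 34.8 L.
Adiabatic: TV^(γ−1) = const ⇒ T₂ = 337×(0.129)^0.350 = 165 K; PV^γ = const ⇒ P₂ = 23.0 kPa.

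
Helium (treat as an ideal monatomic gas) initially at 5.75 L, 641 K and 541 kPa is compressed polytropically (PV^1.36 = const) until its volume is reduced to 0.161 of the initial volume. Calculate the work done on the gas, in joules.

n = P₁V₁/(RT₁) = 541×5.75/(8.314×641) = 0.584 mol.
Polytropic n=1.36: T₂ = T₁(V₁/V₂)^(n−1) = 641×(6.21)^0.36 = 1240 K; P₂ = P₁(V₁/V₂)^n = 6490 kPa.
W = (P₁V₁−P₂V₂)/(n−1) = (541×5.75−6490×0.926)/0.36 = -8040 J.
Work done on the gas = −W_by = 8040 J.

8040 J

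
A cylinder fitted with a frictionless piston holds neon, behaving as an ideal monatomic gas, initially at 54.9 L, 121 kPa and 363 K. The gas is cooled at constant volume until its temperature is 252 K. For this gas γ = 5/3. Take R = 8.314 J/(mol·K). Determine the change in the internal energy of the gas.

n = P₁V₁/(RT₁) = 121×54.9/(8.314×363) = 2.20 mol.
Isochoric: V stays 54.9 L; P/T = const ⇒ T₂ = 252 K, P₂ = 84.0 kPa.
For an ideal gas ΔU = nCvΔT with Cv = (3/2)R = 12.5 J/(mol·K).
ΔU = 2.20×12.5×(252−363) = -3050 J.

-3050 J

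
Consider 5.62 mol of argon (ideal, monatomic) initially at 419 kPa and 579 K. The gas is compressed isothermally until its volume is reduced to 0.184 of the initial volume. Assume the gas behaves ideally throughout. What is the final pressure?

2280 kPa

V₁ = nRT₁/P₁ = 5.62×8.314×579/419 = 64.6 L.
Isothermal: T stays 579 K; PV = const ⇒ V₂ = 11.9 L, P₂ = 2280 kPa.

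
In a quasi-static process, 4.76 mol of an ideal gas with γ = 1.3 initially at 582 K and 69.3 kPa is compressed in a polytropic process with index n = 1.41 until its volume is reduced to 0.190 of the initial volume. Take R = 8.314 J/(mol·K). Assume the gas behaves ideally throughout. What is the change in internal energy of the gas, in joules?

74900 J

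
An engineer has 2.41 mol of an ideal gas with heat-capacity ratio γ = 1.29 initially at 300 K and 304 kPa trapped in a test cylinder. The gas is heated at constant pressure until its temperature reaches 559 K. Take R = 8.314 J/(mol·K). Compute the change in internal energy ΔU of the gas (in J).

17900 J

V₁ = nRT₁/P₁ = 2.41×8.314×300/304 = 19.8 L.
Isobaric: P stays 304 kPa; V/T = const ⇒ T₂ = 559 K, V₂ = 36.8 L.
For an ideal gas ΔU = nCvΔT with Cv = R/(γ−1) = 28.7 J/(mol·K).
ΔU = 2.41×28.7×(559−300) = 17900 J.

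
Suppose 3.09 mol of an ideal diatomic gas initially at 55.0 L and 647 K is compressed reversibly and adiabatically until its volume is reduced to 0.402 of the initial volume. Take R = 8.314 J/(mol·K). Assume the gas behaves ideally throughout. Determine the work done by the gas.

P₁ = nRT₁/V₁ = 3.09×8.314×647/55.0 = 302 kPa.
Adiabatic: TV^(γ−1) = const ⇒ T₂ = 647×(2.49)^0.400 = 932 K; PV^γ = const ⇒ P₂ = 1080 kPa.
ΔU = nCvΔT = 3.09×20.8×(932−647) = 18300 J.
Q = 0 for an adiabatic process, so W = −ΔU = -18300 J.

-18300 J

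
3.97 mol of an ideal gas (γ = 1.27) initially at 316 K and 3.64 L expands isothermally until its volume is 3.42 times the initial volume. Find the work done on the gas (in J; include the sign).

P₁ = nRT₁/V₁ = 3.97×8.314×316/3.64 = 2870 kPa.
Isothermal: T stays 316 K; PV = const ⇒ V₂ = 12.4 L, P₂ = 838 kPa.
W = nRT ln(V₂/V₁) = 3.97×8.314×316×ln(3.42) = 12800 J.
Work done on the gas = −W_by = -12800 J.

-12800 J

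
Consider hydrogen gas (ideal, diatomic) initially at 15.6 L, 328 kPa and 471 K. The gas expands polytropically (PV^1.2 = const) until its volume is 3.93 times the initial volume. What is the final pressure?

63.5 kPa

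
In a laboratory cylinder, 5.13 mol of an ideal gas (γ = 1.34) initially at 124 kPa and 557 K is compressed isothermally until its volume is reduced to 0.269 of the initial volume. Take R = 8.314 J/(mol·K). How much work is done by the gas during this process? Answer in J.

V₁ = nRT₁/P₁ = 5.13×8.314×557/124 = 192 L.
Isothermal: T stays 557 K; PV = const ⇒ V₂ = 51.5 L, P₂ = 461 kPa.
W = nRT ln(V₂/V₁) = 5.13×8.314×557×ln(0.269) = -31200 J.

-31200 J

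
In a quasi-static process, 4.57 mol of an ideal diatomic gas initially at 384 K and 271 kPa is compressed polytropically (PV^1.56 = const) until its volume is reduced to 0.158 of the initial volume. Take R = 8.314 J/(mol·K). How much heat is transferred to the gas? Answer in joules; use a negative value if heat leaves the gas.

V₁ = nRT₁/P₁ = 4.57×8.314×384/271 = 53.8 L.
Polytropic n=1.56: T₂ = T₁(V₁/V₂)^(n−1) = 384×(6.33)^0.56 = 1080 K; P₂ = P₁(V₁/V₂)^n = 4820 kPa.
W = (P₁V₁−P₂V₂)/(n−1) = (271×53.8−4820×8.51)/0.56 = -47200 J.
ΔU = nCvΔT = 4.57×20.8×(1080−384) = 66000 J.
Q = ΔU + W = 18900 J.

18900 J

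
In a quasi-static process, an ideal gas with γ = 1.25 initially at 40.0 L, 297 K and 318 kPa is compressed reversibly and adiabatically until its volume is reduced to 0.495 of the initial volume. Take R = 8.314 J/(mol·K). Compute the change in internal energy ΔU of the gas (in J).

n = P₁V₁/(RT₁) = 318×40.0/(8.314×297) = 5.15 mol.
Adiabatic: TV^(γ−1) = const ⇒ T₂ = 297×(2.02)^0.250 = 354 K; PV^γ = const ⇒ P₂ = 766 kPa.
For an ideal gas ΔU = nCvΔT with Cv = R/(γ−1) = 33.3 J/(mol·K).
ΔU = 5.15×33.3×(354−297) = 9780 J.

9780 J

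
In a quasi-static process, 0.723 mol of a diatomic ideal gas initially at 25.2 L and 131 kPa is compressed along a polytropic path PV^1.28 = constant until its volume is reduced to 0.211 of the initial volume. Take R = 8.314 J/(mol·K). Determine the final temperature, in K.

849 K

T₁ = P₁V₁/(nR) = 131×25.2/(0.723×8.314) = 549 K.
Polytropic n=1.28: T₂ = T₁(V₁/V₂)^(n−1) = 549×(4.74)^0.28 = 849 K; P₂ = P₁(V₁/V₂)^n = 960 kPa.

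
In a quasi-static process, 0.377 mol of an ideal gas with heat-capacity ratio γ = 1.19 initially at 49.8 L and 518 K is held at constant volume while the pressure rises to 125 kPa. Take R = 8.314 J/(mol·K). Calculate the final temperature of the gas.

P₁ = nRT₁/V₁ = 0.377×8.314×518/49.8 = 32.6 kPa.
Isochoric: V stays 49.8 L; P/T = const ⇒ T₂ = 1990 K, P₂ = 125 kPa.

1990 K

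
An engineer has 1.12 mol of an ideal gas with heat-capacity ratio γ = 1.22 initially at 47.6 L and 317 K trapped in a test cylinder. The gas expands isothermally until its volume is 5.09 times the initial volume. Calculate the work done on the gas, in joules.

-4800 J

P₁ = nRT₁/V₁ = 1.12×8.314×317/47.6 = 62.0 kPa.
Isothermal: T stays 317 K; PV = const ⇒ V₂ = 242 L, P₂ = 12.2 kPa.
W = nRT ln(V₂/V₁) = 1.12×8.314×317×ln(5.09) = 4800 J.
Work done on the gas = −W_by = -4800 J.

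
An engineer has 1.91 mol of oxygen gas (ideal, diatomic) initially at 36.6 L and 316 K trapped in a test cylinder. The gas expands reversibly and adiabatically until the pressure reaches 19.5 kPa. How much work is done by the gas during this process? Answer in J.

5360 J

P₁ = nRT₁/V₁ = 1.91×8.314×316/36.6 = 137 kPa.
Adiabatic: T₂/T₁ = (P₂/P₁)^((γ−1)/γ) ⇒ T₂ = 316×(0.142)^0.286 = 181 K; V₂ = 147 L.
ΔU = nCvΔT = 1.91×20.8×(181−316) = -5360 J.
Q = 0 for an adiabatic process, so W = −ΔU = 5360 J.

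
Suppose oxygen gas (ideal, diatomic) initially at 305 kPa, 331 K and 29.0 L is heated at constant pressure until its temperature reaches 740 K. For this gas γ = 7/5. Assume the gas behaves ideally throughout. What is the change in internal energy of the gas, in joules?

n = P₁V₁/(RT₁) = 305×29.0/(8.314×331) = 3.21 mol.
Isobaric: P stays 305 kPa; V/T = const ⇒ T₂ = 740 K, V₂ = 64.8 L.
For an ideal gas ΔU = nCvΔT with Cv = (5/2)R = 20.8 J/(mol·K).
ΔU = 3.21×20.8×(740−331) = 27300 J.

27300 J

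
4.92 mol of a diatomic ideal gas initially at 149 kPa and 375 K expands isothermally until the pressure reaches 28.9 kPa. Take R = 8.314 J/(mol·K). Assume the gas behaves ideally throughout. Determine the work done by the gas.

V₁ = nRT₁/P₁ = 4.92×8.314×375/149 = 103 L.
Isothermal: T stays 375 K; PV = const ⇒ V₂ = 531 L, P₂ = 28.9 kPa.
W = nRT ln(V₂/V₁) = 4.92×8.314×375×ln(5.16) = 25200 J.

25200 J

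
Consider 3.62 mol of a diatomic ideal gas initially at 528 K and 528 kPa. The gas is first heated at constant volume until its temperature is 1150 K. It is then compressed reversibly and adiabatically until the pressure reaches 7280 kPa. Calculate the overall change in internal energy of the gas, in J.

V₁ = nRT₁/P₁ = 3.62×8.314×528/528 = 30.1 L.
Step 1 — Isochoric: V stays 30.1 L; P/T = const ⇒ T₂ = 1150 K, P₂ = 1150 kPa.
W = 0 (no volume change).
ΔU = nCvΔT = 3.62×20.8×(1150−528) = 46800 J.
Q = ΔU = 46800 J.
State after step 1: P = 1150 kPa, V = 30.1 L, T = 1150 K.
Step 2 — Adiabatic: T₂/T₁ = (P₂/P₁)^((γ−1)/γ) ⇒ T₂ = 1150×(6.33)^0.286 = 1950 K; V₂ = 8.06 L.
ΔU = nCvΔT = 3.62×20.8×(1950−1150) = 60100 J.
Q = 0 for an adiabatic process, so W = −ΔU = -60100 J.
Net over both steps: W = -60100 J, Q = 46800 J, ΔU = 107000 J.

107000 J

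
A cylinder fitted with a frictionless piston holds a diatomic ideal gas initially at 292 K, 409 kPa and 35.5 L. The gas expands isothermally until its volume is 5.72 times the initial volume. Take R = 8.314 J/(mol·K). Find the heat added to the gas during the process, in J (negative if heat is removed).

25300 J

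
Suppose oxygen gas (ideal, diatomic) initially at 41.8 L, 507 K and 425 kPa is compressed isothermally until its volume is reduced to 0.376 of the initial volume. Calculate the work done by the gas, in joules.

n = P₁V₁/(RT₁) = 425×41.8/(8.314×507) = 4.21 mol.
Isothermal: T stays 507 K; PV = const ⇒ V₂ = 15.7 L, P₂ = 1130 kPa.
W = nRT ln(V₂/V₁) = 4.21×8.314×507×ln(0.376) = -17400 J.

-17400 J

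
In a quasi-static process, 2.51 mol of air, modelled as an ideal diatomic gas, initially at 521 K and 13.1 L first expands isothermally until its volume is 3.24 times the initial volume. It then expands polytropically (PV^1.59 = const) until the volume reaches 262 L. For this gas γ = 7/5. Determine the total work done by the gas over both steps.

24900 J

P₁ = nRT₁/V₁ = 2.51×8.314×521/13.1 = 830 kPa.
Step 1 — Isothermal: T stays 521 K; PV = const ⇒ V₂ = 42.4 L, P₂ = 256 kPa.
ΔU = 0 (ideal gas, T constant).
W = nRT ln(V₂/V₁) = 2.51×8.314×521×ln(3.24) = 12800 J.
Q = ΔU + W = 12800 J.
State after step 1: P = 256 kPa, V = 42.4 L, T = 521 K.
Step 2 — Polytropic n=1.59: T₂ = T₁(V₁/V₂)^(n−1) = 521×(0.162)^0.59 = 178 K; P₂ = P₁(V₁/V₂)^n = 14.2 kPa.
W = (P₁V₁−P₂V₂)/(n−1) = (256×42.4−14.2×262)/0.59 = 12100 J.
ΔU = nCvΔT = 2.51×20.8×(178−521) = -17900 J.
Q = ΔU + W = -5760 J.
Net over both steps: W = 24900 J, Q = 7020 J, ΔU = -17900 J.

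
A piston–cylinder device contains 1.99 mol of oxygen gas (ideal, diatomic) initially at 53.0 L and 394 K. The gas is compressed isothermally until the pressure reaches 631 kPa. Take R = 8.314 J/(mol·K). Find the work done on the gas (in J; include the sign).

P₁ = nRT₁/V₁ = 1.99×8.314×394/53.0 = 123 kPa.
Isothermal: T stays 394 K; PV = const ⇒ V₂ = 10.3 L, P₂ = 631 kPa.
W = nRT ln(V₂/V₁) = 1.99×8.314×394×ln(0.195) = -10700 J.
Work done on the gas = −W_by = 10700 J.

10700 J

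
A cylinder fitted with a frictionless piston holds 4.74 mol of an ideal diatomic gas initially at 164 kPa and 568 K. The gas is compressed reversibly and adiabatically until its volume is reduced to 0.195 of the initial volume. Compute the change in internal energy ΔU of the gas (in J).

V₁ = nRT₁/P₁ = 4.74×8.314×568/164 = 136 L.
Adiabatic: TV^(γ−1) = const ⇒ T₂ = 568×(5.13)^0.400 = 1090 K; PV^γ = const ⇒ P₂ = 1620 kPa.
For an ideal gas ΔU = nCvΔT with Cv = (5/2)R = 20.8 J/(mol·K).
ΔU = 4.74×20.8×(1090−568) = 51700 J.

51700 J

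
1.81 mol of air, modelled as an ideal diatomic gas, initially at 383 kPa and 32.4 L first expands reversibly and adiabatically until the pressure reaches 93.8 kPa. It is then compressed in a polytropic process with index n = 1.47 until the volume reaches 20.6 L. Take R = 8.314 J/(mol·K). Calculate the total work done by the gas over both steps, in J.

-7110 J

T₁ = P₁V₁/(nR) = 383×32.4/(1.81×8.314) = 825 K.
Step 1 — Adiabatic: T₂/T₁ = (P₂/P₁)^((γ−1)/γ) ⇒ T₂ = 825×(0.245)^0.286 = 552 K; V₂ = 88.5 L.
ΔU = nCvΔT = 1.81×20.8×(552−825) = -10300 J.
Q = 0 for an adiabatic process, so W = −ΔU = 10300 J.
State after step 1: P = 93.8 kPa, V = 88.5 L, T = 552 K.
Step 2 — Polytropic n=1.47: T₂ = T₁(V₁/V₂)^(n−1) = 552×(4.30)^0.47 = 1090 K; P₂ = P₁(V₁/V₂)^n = 800 kPa.
W = (P₁V₁−P₂V₂)/(n−1) = (93.8×88.5−800×20.6)/0.47 = -17400 J.
ΔU = nCvΔT = 1.81×20.8×(1090−552) = 20400 J.
Q = ΔU + W = 3040 J.
Net over both steps: W = -7110 J, Q = 3040 J, ΔU = 10200 J.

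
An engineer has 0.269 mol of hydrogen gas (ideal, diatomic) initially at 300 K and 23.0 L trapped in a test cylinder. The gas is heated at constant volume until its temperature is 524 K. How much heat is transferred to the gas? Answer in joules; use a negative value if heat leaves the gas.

P₁ = nRT₁/V₁ = 0.269×8.314×300/23.0 = 29.2 kPa.
Isochoric: V stays 23.0 L; P/T = const ⇒ T₂ = 524 K, P₂ = 51.0 kPa.
W = 0 (no volume change).
ΔU = nCvΔT = 0.269×20.8×(524−300) = 1250 J.
Q = ΔU = 1250 J.

1250 J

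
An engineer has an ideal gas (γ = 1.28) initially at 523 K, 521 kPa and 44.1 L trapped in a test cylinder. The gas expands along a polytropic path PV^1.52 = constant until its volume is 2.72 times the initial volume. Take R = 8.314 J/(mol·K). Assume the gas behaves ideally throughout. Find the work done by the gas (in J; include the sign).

17900 J

n = P₁V₁/(RT₁) = 521×44.1/(8.314×523) = 5.28 mol.
Polytropic n=1.52: T₂ = T₁(V₁/V₂)^(n−1) = 523×(0.368)^0.52 = 311 K; P₂ = P₁(V₁/V₂)^n = 114 kPa.
W = (P₁V₁−P₂V₂)/(n−1) = (521×44.1−114×120)/0.52 = 17900 J.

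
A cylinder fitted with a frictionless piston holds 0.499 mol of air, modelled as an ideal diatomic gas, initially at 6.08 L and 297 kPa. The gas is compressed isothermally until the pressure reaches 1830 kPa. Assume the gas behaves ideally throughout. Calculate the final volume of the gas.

0.987 L

T₁ = P₁V₁/(nR) = 297×6.08/(0.499×8.314) = 435 K.
Isothermal: T stays 435 K; PV = const ⇒ V₂ = 0.987 L, P₂ = 1830 kPa.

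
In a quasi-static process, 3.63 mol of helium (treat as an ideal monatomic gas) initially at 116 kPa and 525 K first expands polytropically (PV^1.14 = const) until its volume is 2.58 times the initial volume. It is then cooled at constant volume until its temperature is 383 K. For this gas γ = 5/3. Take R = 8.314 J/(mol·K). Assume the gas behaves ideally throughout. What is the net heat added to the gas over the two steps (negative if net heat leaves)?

V₁ = nRT₁/P₁ = 3.63×8.314×525/116 = 137 L.
Step 1 — Polytropic n=1.14: T₂ = T₁(V₁/V₂)^(n−1) = 525×(0.388)^0.14 = 460 K; P₂ = P₁(V₁/V₂)^n = 39.4 kPa.
W = (P₁V₁−P₂V₂)/(n−1) = (116×137−39.4×352)/0.14 = 14100 J.
ΔU = nCvΔT = 3.63×12.5×(460−525) = -2950 J.
Q = ΔU + W = 11100 J.
State after step 1: P = 39.4 kPa, V = 352 L, T = 460 K.
Step 2 — Isochoric: V stays 352 L; P/T = const ⇒ T₂ = 383 K, P₂ = 32.8 kPa.
W = 0 (no volume change).
ΔU = nCvΔT = 3.63×12.5×(383−460) = -3470 J.
Q = ΔU = -3470 J.
Net over both steps: W = 14100 J, Q = 7640 J, ΔU = -6430 J.

7640 J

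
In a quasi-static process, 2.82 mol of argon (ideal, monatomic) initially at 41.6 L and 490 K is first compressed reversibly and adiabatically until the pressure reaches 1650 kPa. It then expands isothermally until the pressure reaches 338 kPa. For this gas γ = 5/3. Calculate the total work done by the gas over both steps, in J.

19200 J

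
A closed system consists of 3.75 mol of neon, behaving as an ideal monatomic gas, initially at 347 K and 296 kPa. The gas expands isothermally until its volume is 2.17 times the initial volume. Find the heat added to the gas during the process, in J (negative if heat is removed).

8380 J

V₁ = nRT₁/P₁ = 3.75×8.314×347/296 = 36.5 L.
Isothermal: T stays 347 K; PV = const ⇒ V₂ = 79.3 L, P₂ = 136 kPa.
ΔU = 0 (ideal gas, T constant).
W = nRT ln(V₂/V₁) = 3.75×8.314×347×ln(2.17) = 8380 J.
Q = ΔU + W = 8380 J.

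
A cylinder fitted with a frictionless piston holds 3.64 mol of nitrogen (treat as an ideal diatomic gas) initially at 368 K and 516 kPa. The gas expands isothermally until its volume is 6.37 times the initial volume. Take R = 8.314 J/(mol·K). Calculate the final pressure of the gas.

V₁ = nRT₁/P₁ = 3.64×8.314×368/516 = 21.6 L.
Isothermal: T stays 368 K; PV = const ⇒ V₂ = 137 L, P₂ = 81.0 kPa.

81.0 kPa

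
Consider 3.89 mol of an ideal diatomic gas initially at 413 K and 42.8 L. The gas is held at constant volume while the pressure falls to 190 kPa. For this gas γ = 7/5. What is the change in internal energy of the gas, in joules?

-13100 J

P₁ = nRT₁/V₁ = 3.89×8.314×413/42.8 = 312 kPa.
Isochoric: V stays 42.8 L; P/T = const ⇒ T₂ = 251 K, P₂ = 190 kPa.
For an ideal gas ΔU = nCvΔT with Cv = (5/2)R = 20.8 J/(mol·K).
ΔU = 3.89×20.8×(251−413) = -13100 J.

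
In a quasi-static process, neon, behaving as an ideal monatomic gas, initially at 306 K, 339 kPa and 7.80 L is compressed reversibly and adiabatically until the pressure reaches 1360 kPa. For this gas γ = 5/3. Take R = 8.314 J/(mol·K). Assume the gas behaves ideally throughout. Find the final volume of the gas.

Adiabatic: T₂/T₁ = (P₂/P₁)^((γ−1)/γ) ⇒ T₂ = 306×(4.01)^0.400 = 533 K; V₂ = 3.39 L.

3.39 L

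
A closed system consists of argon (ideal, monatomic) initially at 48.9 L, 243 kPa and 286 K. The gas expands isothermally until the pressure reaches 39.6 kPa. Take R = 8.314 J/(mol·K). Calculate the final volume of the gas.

300 L

Isothermal: T stays 286 K; PV = const ⇒ V₂ = 300 L, P₂ = 39.6 kPa.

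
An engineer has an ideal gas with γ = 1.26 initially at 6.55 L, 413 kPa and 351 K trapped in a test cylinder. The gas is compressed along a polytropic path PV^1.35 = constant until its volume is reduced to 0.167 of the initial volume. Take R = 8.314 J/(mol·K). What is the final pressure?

4630 kPa

Polytropic n=1.35: T₂ = T₁(V₁/V₂)^(n−1) = 351×(5.99)^0.35 = 657 K; P₂ = P₁(V₁/V₂)^n = 4630 kPa.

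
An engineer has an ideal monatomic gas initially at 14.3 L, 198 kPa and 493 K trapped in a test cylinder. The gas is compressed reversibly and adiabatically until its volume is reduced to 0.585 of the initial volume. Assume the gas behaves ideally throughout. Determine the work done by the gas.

n = P₁V₁/(RT₁) = 198×14.3/(8.314×493) = 0.691 mol.
Adiabatic: TV^(γ−1) = const ⇒ T₂ = 493×(1.71)^0.667 = 705 K; PV^γ = const ⇒ P₂ = 484 kPa.
ΔU = nCvΔT = 0.691×12.5×(705−493) = 1820 J.
Q = 0 for an adiabatic process, so W = −ΔU = -1820 J.

-1820 J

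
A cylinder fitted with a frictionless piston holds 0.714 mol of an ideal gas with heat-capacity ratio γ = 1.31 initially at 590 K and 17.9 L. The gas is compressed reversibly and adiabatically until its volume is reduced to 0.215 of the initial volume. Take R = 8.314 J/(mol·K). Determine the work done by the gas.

P₁ = nRT₁/V₁ = 0.714×8.314×590/17.9 = 196 kPa.
Adiabatic: TV^(γ−1) = const ⇒ T₂ = 590×(4.65)^0.310 = 950 K; PV^γ = const ⇒ P₂ = 1470 kPa.
ΔU = nCvΔT = 0.714×26.8×(950−590) = 6900 J.
Q = 0 for an adiabatic process, so W = −ΔU = -6900 J.

-6900 J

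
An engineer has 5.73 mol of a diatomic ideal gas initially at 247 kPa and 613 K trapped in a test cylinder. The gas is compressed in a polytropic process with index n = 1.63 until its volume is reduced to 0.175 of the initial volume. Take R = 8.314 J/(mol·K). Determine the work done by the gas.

V₁ = nRT₁/P₁ = 5.73×8.314×613/247 = 118 L.
Polytropic n=1.63: T₂ = T₁(V₁/V₂)^(n−1) = 613×(5.71)^0.63 = 1840 K; P₂ = P₁(V₁/V₂)^n = 4230 kPa.
W = (P₁V₁−P₂V₂)/(n−1) = (247×118−4230×20.7)/0.63 = -92600 J.

-92600 J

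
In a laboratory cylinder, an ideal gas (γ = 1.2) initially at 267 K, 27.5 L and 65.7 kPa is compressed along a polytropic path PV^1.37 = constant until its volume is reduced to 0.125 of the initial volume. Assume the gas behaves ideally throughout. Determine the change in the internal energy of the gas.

n = P₁V₁/(RT₁) = 65.7×27.5/(8.314×267) = 0.814 mol.
Polytropic n=1.37: T₂ = T₁(V₁/V₂)^(n−1) = 267×(8.00)^0.37 = 576 K; P₂ = P₁(V₁/V₂)^n = 1130 kPa.
For an ideal gas ΔU = nCvΔT with Cv = R/(γ−1) = 41.6 J/(mol·K).
ΔU = 0.814×41.6×(576−267) = 10500 J.

10500 J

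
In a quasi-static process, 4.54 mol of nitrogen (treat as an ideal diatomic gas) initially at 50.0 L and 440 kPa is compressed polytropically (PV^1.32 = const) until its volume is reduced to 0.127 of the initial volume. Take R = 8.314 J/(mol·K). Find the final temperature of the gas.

T₁ = P₁V₁/(nR) = 440×50.0/(4.54×8.314) = 583 K.
Polytropic n=1.32: T₂ = T₁(V₁/V₂)^(n−1) = 583×(7.87)^0.32 = 1130 K; P₂ = P₁(V₁/V₂)^n = 6710 kPa.

1130 K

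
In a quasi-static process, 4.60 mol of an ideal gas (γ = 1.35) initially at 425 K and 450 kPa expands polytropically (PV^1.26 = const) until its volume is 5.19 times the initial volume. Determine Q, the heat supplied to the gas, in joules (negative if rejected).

5600 J

V₁ = nRT₁/P₁ = 4.60×8.314×425/450 = 36.1 L.
Polytropic n=1.26: T₂ = T₁(V₁/V₂)^(n−1) = 425×(0.193)^0.26 = 277 K; P₂ = P₁(V₁/V₂)^n = 56.5 kPa.
W = (P₁V₁−P₂V₂)/(n−1) = (450×36.1−56.5×187)/0.26 = 21800 J.
ΔU = nCvΔT = 4.60×23.8×(277−425) = -16200 J.
Q = ΔU + W = 5600 J.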